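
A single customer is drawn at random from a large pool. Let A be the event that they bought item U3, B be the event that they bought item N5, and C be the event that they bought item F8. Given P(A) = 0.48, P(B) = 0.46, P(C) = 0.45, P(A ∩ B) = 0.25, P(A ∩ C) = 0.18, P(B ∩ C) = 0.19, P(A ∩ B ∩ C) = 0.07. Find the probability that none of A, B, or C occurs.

0.16

Apply inclusion-exclusion:
P(A ∪ B ∪ C) = 0.48 + 0.46 + 0.45 − 0.25 − 0.18 − 0.19 + 0.07 = 0.84
P(none) = 1 − 0.84 = 0.16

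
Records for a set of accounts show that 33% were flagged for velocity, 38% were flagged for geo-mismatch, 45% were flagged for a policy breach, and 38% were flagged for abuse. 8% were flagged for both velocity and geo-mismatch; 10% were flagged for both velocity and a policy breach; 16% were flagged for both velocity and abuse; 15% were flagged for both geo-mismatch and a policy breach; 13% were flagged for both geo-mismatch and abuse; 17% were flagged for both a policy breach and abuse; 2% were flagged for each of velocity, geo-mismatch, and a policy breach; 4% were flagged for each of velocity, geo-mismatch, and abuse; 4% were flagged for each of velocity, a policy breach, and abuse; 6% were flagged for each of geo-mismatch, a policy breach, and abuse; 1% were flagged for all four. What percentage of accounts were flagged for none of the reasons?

P(at least one) = 33 + 38 + 45 + 38 − 8 − 10 − 16 − 15 − 13 − 17 + 2 + 4 + 4 + 6 − 1 = 90%
P(none) = 100% − 90% = 10%

10%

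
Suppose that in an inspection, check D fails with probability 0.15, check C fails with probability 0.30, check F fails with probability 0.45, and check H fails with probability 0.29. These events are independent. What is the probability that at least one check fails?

0.7676525

P(none) = (1 − 0.15) × (1 − 0.30) × (1 − 0.45) × (1 − 0.29) = 0.85 × 0.70 × 0.55 × 0.71 = 0.2323475
P(at least one) = 1 − 0.2323475 = 0.7676525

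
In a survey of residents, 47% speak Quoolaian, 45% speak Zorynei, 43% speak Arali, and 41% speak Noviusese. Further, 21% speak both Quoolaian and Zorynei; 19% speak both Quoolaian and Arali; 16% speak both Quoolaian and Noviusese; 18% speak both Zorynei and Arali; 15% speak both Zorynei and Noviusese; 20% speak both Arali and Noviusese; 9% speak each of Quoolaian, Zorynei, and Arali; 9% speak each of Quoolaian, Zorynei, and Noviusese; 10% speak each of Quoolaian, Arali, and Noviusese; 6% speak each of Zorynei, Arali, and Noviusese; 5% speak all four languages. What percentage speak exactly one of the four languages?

40%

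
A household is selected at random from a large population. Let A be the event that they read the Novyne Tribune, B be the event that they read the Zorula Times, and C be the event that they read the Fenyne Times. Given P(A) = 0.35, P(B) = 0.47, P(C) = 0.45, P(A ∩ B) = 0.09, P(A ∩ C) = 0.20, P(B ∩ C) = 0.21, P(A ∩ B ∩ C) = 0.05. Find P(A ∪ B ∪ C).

Inclusion–exclusion gives
P(A ∪ B ∪ C) = 0.35 + 0.47 + 0.45 − 0.09 − 0.20 − 0.21 + 0.05 = 0.82

0.82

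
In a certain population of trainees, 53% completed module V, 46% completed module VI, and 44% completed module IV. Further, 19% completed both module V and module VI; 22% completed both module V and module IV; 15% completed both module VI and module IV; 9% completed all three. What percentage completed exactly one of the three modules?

58%

P(exactly one) = 53 + 46 + 44 − 2·19 − 2·22 − 2·15 + 3·9 = 58%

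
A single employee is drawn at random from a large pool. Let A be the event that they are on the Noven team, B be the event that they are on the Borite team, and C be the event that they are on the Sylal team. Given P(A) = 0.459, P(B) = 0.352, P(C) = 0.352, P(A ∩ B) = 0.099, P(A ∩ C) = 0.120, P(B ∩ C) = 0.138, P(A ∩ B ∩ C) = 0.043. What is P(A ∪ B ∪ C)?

P(A ∪ B ∪ C) = 0.459 + 0.352 + 0.352 − 0.099 − 0.120 − 0.138 + 0.043 = 0.849

0.849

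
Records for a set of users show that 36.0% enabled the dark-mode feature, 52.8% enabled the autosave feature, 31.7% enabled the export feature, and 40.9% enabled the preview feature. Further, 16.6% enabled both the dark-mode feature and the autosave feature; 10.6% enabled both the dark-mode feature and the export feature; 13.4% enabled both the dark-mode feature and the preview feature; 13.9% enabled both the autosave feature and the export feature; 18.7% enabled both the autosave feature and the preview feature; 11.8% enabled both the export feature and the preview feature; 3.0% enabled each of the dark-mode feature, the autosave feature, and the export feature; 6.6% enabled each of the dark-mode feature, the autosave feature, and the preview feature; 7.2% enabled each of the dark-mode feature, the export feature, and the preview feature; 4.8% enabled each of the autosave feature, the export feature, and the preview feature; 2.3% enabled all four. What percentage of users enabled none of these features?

Apply inclusion-exclusion:
P(at least one) = 36.0 + 52.8 + 31.7 + 40.9 − 16.6 − 10.6 − 13.4 − 13.9 − 18.7 − 11.8 + 3.0 + 6.6 + 7.2 + 4.8 − 2.3 = 95.7%
P(none) = 100% − 95.7% = 4.3%

4.3%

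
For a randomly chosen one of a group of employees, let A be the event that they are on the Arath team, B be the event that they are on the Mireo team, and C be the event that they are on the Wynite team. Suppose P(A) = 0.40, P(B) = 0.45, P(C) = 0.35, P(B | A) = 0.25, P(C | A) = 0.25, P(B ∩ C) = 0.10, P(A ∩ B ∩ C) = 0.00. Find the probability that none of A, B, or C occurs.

0.10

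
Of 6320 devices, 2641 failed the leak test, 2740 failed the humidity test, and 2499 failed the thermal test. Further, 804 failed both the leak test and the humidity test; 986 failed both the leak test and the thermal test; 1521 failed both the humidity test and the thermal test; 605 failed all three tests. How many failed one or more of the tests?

5174

Inclusion–exclusion gives
N(≥1) = 2641 + 2740 + 2499 − 804 − 986 − 1521 + 605 = 5174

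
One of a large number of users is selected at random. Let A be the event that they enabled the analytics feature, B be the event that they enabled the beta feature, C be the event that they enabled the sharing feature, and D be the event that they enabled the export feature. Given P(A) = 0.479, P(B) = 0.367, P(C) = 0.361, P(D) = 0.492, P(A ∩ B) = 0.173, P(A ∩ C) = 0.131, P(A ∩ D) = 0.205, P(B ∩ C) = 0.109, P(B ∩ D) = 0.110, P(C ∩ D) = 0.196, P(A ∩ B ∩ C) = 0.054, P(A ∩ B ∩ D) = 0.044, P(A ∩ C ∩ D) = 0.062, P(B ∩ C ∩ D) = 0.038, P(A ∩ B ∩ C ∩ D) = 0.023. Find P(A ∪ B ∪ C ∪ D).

Apply inclusion-exclusion:
P(A ∪ B ∪ C ∪ D) = 0.479 + 0.367 + 0.361 + 0.492 − 0.173 − 0.131 − 0.205 − 0.109 − 0.110 − 0.196 + 0.054 + 0.044 + 0.062 + 0.038 − 0.023 = 0.950

0.950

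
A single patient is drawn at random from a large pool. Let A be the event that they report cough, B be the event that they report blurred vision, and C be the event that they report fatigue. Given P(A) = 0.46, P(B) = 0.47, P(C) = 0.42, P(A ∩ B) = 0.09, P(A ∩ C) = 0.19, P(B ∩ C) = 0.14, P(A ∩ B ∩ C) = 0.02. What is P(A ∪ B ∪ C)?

0.95

Apply inclusion-exclusion:
P(A ∪ B ∪ C) = 0.46 + 0.47 + 0.42 − 0.09 − 0.19 − 0.14 + 0.02 = 0.95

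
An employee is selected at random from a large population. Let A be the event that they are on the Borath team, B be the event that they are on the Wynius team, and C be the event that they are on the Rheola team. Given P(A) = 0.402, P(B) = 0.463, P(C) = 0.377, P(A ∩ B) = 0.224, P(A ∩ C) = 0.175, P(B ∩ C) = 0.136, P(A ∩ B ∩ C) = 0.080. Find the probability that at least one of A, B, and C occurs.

Inclusion–exclusion gives
P(A ∪ B ∪ C) = 0.402 + 0.463 + 0.377 − 0.224 − 0.175 − 0.136 + 0.080 = 0.787

0.787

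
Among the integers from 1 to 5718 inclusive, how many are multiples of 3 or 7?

2450

Apply inclusion-exclusion:
⌊5718/3⌋ + ⌊5718/7⌋ − ⌊5718/21⌋ = 1906 + 816 − 272 = 2450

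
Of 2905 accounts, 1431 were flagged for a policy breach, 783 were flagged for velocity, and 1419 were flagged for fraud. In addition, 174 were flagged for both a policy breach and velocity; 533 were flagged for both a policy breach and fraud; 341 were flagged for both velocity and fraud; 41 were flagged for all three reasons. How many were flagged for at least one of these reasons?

2626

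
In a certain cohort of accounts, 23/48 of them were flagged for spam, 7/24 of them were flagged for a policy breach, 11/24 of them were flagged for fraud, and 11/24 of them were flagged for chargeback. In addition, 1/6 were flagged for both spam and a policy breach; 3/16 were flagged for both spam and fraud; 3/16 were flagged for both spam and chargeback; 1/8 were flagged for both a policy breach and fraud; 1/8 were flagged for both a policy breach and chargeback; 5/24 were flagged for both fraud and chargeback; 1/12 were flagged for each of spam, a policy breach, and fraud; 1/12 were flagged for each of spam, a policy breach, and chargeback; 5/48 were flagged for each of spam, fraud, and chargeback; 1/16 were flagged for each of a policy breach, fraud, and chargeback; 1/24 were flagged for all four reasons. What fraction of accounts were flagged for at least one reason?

47/48

Inclusion–exclusion gives
P(union) = 23/48 + 7/24 + 11/24 + 11/24 − 1/6 − 3/16 − 3/16 − 1/8 − 1/8 − 5/24 + 1/12 + 1/12 + 5/48 + 1/16 − 1/24 = 47/48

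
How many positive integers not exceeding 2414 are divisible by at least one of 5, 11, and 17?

762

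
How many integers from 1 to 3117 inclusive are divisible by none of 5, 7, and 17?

2012

Apply inclusion-exclusion:
floor(3117/5) + floor(3117/7) + floor(3117/17) − floor(3117/35) − floor(3117/85) − floor(3117/119) + floor(3117/595) = 623 + 445 + 183 − 89 − 36 − 26 + 5 = 1105
3117 − 1105 = 2012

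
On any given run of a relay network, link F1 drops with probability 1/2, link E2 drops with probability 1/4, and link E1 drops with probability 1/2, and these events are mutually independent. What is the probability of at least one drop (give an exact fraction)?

Since the events are independent, P(none) is the product of the individual non-occurrence probabilities.
P(none) = (1 − 1/2) × (1 − 1/4) × (1 − 1/2) = 1/2 × 3/4 × 1/2 = 3/16
P(at least one) = 1 − 3/16 = 13/16

13/16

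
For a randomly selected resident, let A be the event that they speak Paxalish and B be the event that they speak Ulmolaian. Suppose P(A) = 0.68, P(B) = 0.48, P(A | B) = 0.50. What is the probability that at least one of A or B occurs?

P(A ∩ B) = P(B)·P(A|B) = 0.48 × 0.50 = 0.24
By inclusion-exclusion,
P(A ∪ B) = 0.68 + 0.48 − 0.24 = 0.92

0.92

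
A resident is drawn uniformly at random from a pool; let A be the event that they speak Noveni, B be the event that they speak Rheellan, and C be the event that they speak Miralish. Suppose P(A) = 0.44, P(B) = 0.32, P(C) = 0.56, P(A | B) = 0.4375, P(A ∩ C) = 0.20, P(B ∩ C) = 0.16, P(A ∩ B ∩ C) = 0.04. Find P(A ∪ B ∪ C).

0.86

P(A ∩ B) = P(B)·P(A|B) = 0.32 × 0.4375 = 0.14
P(A ∪ B ∪ C) = 0.44 + 0.32 + 0.56 − 0.14 − 0.20 − 0.16 + 0.04 = 0.86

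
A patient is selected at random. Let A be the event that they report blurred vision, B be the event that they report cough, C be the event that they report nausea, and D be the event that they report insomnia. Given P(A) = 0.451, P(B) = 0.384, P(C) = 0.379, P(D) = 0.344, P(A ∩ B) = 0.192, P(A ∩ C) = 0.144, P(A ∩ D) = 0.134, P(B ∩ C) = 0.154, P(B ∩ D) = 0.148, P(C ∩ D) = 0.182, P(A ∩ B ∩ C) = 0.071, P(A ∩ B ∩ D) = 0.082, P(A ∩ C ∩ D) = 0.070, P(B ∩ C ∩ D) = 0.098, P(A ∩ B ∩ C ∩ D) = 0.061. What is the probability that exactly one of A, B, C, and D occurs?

P(exactly one) = 0.451 + 0.384 + 0.379 + 0.344 − 2·0.192 − 2·0.144 − 2·0.134 − 2·0.154 − 2·0.148 − 2·0.182 + 3·0.071 + 3·0.082 + 3·0.070 + 3·0.098 − 4·0.061 = 0.369

0.369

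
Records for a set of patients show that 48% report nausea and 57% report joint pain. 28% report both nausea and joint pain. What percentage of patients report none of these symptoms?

Inclusion–exclusion gives
P(union) = 48 + 57 − 28 = 77%
P(none) = 100% − 77% = 23%

23%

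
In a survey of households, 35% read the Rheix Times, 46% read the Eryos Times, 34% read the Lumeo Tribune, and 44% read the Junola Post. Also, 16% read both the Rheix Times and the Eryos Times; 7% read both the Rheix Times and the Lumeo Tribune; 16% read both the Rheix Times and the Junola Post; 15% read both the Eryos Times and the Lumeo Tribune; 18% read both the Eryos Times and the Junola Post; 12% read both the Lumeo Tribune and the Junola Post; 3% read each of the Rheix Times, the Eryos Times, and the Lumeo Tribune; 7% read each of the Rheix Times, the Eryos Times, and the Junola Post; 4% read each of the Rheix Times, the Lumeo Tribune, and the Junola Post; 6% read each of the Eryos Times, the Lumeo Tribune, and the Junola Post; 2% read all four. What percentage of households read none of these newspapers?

P(≥1) = 35 + 46 + 34 + 44 − 16 − 7 − 16 − 15 − 18 − 12 + 3 + 7 + 4 + 6 − 2 = 93%
P(none) = 100% − 93% = 7%

7%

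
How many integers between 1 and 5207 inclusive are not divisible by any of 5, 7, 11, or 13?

⌊5207/5⌋ + ⌊5207/7⌋ + ⌊5207/11⌋ + ⌊5207/13⌋ − ⌊5207/35⌋ − ⌊5207/55⌋ − ⌊5207/65⌋ − ⌊5207/77⌋ − ⌊5207/91⌋ − ⌊5207/143⌋ + ⌊5207/385⌋ + ⌊5207/455⌋ + ⌊5207/715⌋ + ⌊5207/1001⌋ − ⌊5207/5005⌋ = 1041 + 743 + 473 + 400 − 148 − 94 − 80 − 67 − 57 − 36 + 13 + 11 + 7 + 5 − 1 = 2210
5207 − 2210 = 2997

2997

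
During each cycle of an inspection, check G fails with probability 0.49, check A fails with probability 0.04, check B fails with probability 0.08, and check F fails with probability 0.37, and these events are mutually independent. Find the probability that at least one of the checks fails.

0.71622784

P(none) = (1 − 0.49) × (1 − 0.04) × (1 − 0.08) × (1 − 0.37) = 0.51 × 0.96 × 0.92 × 0.63 = 0.28377216
P(at least one) = 1 − 0.28377216 = 0.71622784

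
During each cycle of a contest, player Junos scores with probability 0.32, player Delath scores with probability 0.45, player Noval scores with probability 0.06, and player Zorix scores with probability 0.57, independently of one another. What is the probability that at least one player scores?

0.8488292

P(none) = (1 − 0.32) × (1 − 0.45) × (1 − 0.06) × (1 − 0.57) = 0.68 × 0.55 × 0.94 × 0.43 = 0.1511708
P(at least one) = 1 − 0.1511708 = 0.8488292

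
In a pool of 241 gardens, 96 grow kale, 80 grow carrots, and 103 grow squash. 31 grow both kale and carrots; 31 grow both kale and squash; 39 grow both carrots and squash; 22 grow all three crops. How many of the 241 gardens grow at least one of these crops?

200

|union| = 96 + 80 + 103 − 31 − 31 − 39 + 22 = 200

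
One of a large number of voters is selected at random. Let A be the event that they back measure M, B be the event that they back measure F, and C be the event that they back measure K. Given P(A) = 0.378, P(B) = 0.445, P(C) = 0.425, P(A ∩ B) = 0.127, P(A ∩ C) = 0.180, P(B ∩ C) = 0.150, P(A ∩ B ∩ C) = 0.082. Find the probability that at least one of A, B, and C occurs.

P(A ∪ B ∪ C) = 0.378 + 0.445 + 0.425 − 0.127 − 0.180 − 0.150 + 0.082 = 0.873

0.873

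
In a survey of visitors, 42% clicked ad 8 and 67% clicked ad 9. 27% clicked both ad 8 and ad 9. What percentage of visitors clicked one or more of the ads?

82%

Using inclusion–exclusion:
P(at least one) = 42 + 67 − 27 = 82%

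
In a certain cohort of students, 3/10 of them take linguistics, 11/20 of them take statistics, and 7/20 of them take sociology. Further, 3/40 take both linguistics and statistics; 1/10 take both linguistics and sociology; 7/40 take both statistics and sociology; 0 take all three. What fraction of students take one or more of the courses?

17/20

By inclusion-exclusion,
P(union) = 3/10 + 11/20 + 7/20 − 3/40 − 1/10 − 7/40 + 0 = 17/20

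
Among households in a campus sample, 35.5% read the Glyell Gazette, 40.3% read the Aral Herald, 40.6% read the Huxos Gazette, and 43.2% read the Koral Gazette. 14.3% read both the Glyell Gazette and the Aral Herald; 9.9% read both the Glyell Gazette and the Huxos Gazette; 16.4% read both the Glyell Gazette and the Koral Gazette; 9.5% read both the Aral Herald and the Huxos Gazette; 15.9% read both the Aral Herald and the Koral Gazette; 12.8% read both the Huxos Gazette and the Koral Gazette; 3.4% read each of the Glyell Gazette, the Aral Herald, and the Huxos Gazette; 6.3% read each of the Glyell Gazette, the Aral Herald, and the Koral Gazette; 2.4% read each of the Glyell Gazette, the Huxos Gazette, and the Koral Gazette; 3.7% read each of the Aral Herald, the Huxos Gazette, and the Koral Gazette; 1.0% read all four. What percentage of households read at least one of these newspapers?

By inclusion–exclusion:
P(union) = 35.5 + 40.3 + 40.6 + 43.2 − 14.3 − 9.9 − 16.4 − 9.5 − 15.9 − 12.8 + 3.4 + 6.3 + 2.4 + 3.7 − 1.0 = 95.6%

95.6%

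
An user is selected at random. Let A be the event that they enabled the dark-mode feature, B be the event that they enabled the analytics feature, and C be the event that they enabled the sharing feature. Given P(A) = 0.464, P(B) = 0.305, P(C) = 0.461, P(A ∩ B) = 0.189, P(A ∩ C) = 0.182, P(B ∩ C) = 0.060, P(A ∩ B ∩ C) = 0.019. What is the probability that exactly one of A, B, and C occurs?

0.425

By inclusion–exclusion (exactly-one form):
P(exactly one) = 0.464 + 0.305 + 0.461 − 2·0.189 − 2·0.182 − 2·0.060 + 3·0.019 = 0.425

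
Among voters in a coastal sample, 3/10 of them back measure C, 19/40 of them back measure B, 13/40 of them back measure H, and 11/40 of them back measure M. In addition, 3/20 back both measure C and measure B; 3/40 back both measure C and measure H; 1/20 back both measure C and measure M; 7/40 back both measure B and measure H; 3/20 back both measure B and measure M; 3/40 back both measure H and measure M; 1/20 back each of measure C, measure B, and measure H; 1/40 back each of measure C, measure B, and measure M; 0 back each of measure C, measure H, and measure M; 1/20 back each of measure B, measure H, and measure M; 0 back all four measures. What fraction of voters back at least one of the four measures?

P(union) = 3/10 + 19/40 + 13/40 + 11/40 − 3/20 − 3/40 − 1/20 − 7/40 − 3/20 − 3/40 + 1/20 + 1/40 + 0 + 1/20 − 0 = 33/40

33/40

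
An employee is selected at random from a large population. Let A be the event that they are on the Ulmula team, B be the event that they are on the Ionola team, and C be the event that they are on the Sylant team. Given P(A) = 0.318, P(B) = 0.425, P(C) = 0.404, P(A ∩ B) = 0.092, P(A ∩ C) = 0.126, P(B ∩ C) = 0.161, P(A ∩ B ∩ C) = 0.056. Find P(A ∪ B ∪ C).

Apply inclusion-exclusion:
P(A ∪ B ∪ C) = 0.318 + 0.425 + 0.404 − 0.092 − 0.126 − 0.161 + 0.056 = 0.824

0.824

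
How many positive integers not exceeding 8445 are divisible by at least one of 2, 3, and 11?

5886

By inclusion-exclusion,
4222 + 2815 + 767 − 1407 − 383 − 255 + 127 = 5886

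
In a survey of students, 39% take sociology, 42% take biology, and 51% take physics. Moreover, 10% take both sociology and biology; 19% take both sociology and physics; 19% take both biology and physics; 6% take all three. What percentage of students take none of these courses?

10%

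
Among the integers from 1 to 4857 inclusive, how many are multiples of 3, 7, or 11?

2333

⌊4857/3⌋ + ⌊4857/7⌋ + ⌊4857/11⌋ − ⌊4857/21⌋ − ⌊4857/33⌋ − ⌊4857/77⌋ + ⌊4857/231⌋ = 1619 + 693 + 441 − 231 − 147 − 63 + 21 = 2333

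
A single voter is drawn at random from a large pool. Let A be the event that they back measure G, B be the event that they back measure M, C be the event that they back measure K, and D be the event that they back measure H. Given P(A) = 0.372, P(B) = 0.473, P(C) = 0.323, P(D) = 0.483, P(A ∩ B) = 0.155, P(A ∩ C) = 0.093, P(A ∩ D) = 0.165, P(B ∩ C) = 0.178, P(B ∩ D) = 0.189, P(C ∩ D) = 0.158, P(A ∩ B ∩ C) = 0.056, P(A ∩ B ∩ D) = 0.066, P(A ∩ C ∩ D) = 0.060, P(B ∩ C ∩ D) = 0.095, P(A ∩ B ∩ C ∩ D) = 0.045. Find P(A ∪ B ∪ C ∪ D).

0.945

Using inclusion–exclusion:
P(A ∪ B ∪ C ∪ D) = 0.372 + 0.473 + 0.323 + 0.483 − 0.155 − 0.093 − 0.165 − 0.178 − 0.189 − 0.158 + 0.056 + 0.066 + 0.060 + 0.095 − 0.045 = 0.945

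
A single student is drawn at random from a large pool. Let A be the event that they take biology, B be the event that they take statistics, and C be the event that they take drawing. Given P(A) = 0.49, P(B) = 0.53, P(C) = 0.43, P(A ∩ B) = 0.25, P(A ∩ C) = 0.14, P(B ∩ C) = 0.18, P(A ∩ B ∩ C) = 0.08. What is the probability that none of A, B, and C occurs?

P(A ∪ B ∪ C) = 0.49 + 0.53 + 0.43 − 0.25 − 0.14 − 0.18 + 0.08 = 0.96
P(none) = 1 − 0.96 = 0.04

0.04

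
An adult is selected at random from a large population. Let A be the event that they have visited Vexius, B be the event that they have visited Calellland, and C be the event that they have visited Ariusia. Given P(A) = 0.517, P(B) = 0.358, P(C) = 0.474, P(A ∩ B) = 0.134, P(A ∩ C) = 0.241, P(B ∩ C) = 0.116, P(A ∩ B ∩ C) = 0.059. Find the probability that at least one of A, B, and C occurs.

0.917

Using inclusion–exclusion:
P(A ∪ B ∪ C) = 0.517 + 0.358 + 0.474 − 0.134 − 0.241 − 0.116 + 0.059 = 0.917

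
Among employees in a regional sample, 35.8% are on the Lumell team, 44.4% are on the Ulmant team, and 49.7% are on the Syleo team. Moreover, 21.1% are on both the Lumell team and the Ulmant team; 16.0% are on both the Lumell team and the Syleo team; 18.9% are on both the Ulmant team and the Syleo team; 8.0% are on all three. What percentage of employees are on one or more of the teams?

81.9%

P(at least one) = 35.8 + 44.4 + 49.7 − 21.1 − 16.0 − 18.9 + 8.0 = 81.9%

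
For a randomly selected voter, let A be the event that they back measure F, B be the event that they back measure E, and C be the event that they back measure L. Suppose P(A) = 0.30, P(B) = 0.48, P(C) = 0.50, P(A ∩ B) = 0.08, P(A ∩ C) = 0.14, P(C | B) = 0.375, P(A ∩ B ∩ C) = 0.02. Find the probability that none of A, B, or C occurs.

P(B ∩ C) = P(B)·P(C|B) = 0.48 × 0.375 = 0.18
Inclusion–exclusion gives
P(A ∪ B ∪ C) = 0.30 + 0.48 + 0.50 − 0.08 − 0.14 − 0.18 + 0.02 = 0.90
P(none) = 1 − 0.90 = 0.10

0.10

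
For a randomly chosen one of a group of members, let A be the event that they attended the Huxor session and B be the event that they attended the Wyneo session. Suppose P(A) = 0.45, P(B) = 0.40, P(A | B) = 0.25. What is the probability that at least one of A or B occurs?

0.75

P(A ∩ B) = P(B)·P(A|B) = 0.40 × 0.25 = 0.10
P(A ∪ B) = 0.45 + 0.40 − 0.10 = 0.75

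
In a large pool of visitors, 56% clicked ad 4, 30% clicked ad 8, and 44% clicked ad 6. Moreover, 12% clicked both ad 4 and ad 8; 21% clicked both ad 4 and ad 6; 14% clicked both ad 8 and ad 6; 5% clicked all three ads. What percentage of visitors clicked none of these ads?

P(union) = 56 + 30 + 44 − 12 − 21 − 14 + 5 = 88%
P(none) = 100% − 88% = 12%

12%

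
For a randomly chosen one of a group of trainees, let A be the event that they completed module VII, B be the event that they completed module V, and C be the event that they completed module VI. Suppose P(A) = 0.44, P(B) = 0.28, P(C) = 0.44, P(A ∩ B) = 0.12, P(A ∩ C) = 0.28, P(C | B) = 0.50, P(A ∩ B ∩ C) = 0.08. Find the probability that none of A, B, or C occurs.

P(B ∩ C) = P(B)·P(C|B) = 0.28 × 0.50 = 0.14
P(A ∪ B ∪ C) = 0.44 + 0.28 + 0.44 − 0.12 − 0.28 − 0.14 + 0.08 = 0.70
P(none) = 1 − 0.70 = 0.30

0.30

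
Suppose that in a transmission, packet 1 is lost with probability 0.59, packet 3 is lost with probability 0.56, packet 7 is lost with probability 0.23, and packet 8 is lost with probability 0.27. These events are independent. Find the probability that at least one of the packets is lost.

0.89859716

P(none) = (1 − 0.59) × (1 − 0.56) × (1 − 0.23) × (1 − 0.27) = 0.41 × 0.44 × 0.77 × 0.73 = 0.10140284
P(at least one) = 1 − 0.10140284 = 0.89859716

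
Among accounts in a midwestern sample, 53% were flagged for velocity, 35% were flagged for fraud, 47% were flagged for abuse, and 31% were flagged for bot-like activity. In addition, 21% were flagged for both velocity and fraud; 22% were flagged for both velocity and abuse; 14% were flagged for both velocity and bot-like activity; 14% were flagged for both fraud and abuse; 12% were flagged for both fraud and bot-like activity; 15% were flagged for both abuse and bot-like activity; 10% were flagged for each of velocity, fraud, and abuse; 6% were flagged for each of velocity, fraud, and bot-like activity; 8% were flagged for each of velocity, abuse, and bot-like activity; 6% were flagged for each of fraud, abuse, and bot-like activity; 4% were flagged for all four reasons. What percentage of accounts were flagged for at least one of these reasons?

94%

Using inclusion–exclusion:
P(at least one) = 53 + 35 + 47 + 31 − 21 − 22 − 14 − 14 − 12 − 15 + 10 + 6 + 8 + 6 − 4 = 94%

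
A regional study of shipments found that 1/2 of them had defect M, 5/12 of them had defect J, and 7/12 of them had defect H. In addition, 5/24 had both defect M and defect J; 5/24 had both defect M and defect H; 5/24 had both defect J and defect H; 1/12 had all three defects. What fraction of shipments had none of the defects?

1/24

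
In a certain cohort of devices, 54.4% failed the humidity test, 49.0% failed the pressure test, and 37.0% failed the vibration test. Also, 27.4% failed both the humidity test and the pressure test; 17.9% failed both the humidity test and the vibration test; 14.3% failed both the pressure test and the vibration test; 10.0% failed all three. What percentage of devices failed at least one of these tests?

90.8%

Apply inclusion-exclusion:
P(at least one) = 54.4 + 49.0 + 37.0 − 27.4 − 17.9 − 14.3 + 10.0 = 90.8%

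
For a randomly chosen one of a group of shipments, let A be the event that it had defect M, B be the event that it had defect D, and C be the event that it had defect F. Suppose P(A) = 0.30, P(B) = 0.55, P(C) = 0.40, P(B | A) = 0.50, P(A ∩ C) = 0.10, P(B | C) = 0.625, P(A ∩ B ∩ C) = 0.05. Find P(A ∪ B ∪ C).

0.80

P(A ∩ B) = P(A)·P(B|A) = 0.30 × 0.50 = 0.15
P(B ∩ C) = P(C)·P(B|C) = 0.40 × 0.625 = 0.25
P(A ∪ B ∪ C) = 0.30 + 0.55 + 0.40 − 0.15 − 0.10 − 0.25 + 0.05 = 0.80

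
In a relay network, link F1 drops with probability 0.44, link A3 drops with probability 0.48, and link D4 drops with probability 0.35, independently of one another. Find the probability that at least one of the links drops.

0.81072

P(none) = (1 − 0.44) × (1 − 0.48) × (1 − 0.35) = 0.56 × 0.52 × 0.65 = 0.18928
P(at least one) = 1 − 0.18928 = 0.81072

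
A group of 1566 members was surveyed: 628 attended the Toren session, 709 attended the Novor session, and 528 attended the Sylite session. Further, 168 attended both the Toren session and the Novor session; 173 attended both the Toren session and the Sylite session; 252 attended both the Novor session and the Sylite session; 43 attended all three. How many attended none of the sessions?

|union| = 628 + 709 + 528 − 168 − 173 − 252 + 43 = 1315
None: 1566 − 1315 = 251

251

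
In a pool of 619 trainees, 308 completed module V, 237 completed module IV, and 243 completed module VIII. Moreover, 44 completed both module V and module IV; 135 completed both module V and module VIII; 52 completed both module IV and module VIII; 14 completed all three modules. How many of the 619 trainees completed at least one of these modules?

571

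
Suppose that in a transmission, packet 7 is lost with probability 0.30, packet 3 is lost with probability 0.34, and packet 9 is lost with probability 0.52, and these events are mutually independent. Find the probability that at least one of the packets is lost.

0.77824

P(none) = (1 − 0.30) × (1 − 0.34) × (1 − 0.52) = 0.70 × 0.66 × 0.48 = 0.22176
P(at least one) = 1 − 0.22176 = 0.77824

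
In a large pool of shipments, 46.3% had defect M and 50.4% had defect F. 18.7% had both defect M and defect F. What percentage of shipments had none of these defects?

Using inclusion–exclusion:
P(union) = 46.3 + 50.4 − 18.7 = 78.0%
P(none) = 100% − 78.0% = 22.0%

22.0%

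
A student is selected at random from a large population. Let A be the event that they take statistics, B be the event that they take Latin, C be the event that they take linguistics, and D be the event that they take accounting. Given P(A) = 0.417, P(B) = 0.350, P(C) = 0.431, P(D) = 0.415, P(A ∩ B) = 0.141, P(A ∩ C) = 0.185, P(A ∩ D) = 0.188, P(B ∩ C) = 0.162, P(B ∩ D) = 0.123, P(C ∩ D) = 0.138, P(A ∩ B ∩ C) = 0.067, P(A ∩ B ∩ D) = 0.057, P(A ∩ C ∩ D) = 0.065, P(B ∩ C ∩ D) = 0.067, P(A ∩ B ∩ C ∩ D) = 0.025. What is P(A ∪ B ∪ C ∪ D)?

0.907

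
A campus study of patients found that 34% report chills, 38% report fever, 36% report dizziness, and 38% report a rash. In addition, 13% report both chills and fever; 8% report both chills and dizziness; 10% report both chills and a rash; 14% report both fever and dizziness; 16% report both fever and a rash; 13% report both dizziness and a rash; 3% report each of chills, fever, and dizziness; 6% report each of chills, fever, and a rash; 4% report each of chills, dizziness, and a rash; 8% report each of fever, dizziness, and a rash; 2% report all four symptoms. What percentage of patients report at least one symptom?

By inclusion-exclusion,
P(≥1) = 34 + 38 + 36 + 38 − 13 − 8 − 10 − 14 − 16 − 13 + 3 + 6 + 4 + 8 − 2 = 91%

91%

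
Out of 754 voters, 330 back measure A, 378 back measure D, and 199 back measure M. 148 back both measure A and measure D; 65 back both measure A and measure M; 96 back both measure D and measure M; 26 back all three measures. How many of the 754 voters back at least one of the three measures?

624

N(≥1) = 330 + 378 + 199 − 148 − 65 − 96 + 26 = 624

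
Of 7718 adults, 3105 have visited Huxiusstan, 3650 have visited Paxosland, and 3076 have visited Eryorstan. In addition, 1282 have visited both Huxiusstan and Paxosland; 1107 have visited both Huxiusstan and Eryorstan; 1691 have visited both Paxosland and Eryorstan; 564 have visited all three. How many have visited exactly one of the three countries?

3363

Using the inclusion–exclusion count for exactly one event:
|exactly one| = 3105 + 3650 + 3076 − 2·1282 − 2·1107 − 2·1691 + 3·564 = 3363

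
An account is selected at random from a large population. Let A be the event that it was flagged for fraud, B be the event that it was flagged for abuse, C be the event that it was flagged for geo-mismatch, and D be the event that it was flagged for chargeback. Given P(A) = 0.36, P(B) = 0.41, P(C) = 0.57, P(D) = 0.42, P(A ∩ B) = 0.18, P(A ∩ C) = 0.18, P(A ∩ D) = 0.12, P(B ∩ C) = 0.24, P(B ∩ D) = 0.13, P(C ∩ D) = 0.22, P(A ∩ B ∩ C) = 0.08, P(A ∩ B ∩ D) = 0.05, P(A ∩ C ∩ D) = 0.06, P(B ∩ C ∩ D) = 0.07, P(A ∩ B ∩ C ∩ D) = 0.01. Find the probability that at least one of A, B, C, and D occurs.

Using inclusion–exclusion:
P(A ∪ B ∪ C ∪ D) = 0.36 + 0.41 + 0.57 + 0.42 − 0.18 − 0.18 − 0.12 − 0.24 − 0.13 − 0.22 + 0.08 + 0.05 + 0.06 + 0.07 − 0.01 = 0.94

0.94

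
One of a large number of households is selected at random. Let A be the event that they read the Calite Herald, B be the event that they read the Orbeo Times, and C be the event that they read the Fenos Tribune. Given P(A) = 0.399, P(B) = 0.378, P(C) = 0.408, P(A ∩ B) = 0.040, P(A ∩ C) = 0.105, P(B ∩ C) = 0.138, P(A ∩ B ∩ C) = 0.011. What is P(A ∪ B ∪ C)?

Using inclusion–exclusion:
P(A ∪ B ∪ C) = 0.399 + 0.378 + 0.408 − 0.040 − 0.105 − 0.138 + 0.011 = 0.913

0.913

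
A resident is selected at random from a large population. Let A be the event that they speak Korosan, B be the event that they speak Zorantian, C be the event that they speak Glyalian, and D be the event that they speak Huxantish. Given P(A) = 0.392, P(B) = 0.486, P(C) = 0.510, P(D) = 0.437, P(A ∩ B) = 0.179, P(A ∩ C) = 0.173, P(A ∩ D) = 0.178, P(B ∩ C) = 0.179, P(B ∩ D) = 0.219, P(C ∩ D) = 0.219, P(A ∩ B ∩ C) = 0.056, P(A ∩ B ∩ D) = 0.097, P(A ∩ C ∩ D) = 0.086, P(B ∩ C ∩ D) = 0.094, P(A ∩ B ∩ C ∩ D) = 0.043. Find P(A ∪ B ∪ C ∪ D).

Inclusion–exclusion gives
P(A ∪ B ∪ C ∪ D) = 0.392 + 0.486 + 0.510 + 0.437 − 0.179 − 0.173 − 0.178 − 0.179 − 0.219 − 0.219 + 0.056 + 0.097 + 0.086 + 0.094 − 0.043 = 0.968

0.968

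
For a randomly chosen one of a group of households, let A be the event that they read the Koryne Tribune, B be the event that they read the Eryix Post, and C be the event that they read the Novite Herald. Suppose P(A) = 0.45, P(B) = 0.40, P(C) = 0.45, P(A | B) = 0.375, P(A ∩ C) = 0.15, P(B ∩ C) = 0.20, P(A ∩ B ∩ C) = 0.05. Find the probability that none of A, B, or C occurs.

0.15

P(A ∩ B) = P(B)·P(A|B) = 0.40 × 0.375 = 0.15
Apply inclusion-exclusion:
P(A ∪ B ∪ C) = 0.45 + 0.40 + 0.45 − 0.15 − 0.15 − 0.20 + 0.05 = 0.85
P(none) = 1 − 0.85 = 0.15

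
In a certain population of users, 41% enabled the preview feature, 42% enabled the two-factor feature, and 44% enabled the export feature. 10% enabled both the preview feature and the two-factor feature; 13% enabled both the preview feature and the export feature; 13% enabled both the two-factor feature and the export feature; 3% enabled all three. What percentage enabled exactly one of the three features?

By inclusion–exclusion (exactly-one form):
P(exactly one) = 41 + 42 + 44 − 2·10 − 2·13 − 2·13 + 3·3 = 64%

64%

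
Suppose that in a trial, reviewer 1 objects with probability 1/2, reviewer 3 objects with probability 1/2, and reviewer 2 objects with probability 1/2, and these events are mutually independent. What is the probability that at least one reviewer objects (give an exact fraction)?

P(none) = (1 − 1/2) × (1 − 1/2) × (1 − 1/2) = 1/2 × 1/2 × 1/2 = 1/8
P(at least one) = 1 − 1/8 = 7/8

7/8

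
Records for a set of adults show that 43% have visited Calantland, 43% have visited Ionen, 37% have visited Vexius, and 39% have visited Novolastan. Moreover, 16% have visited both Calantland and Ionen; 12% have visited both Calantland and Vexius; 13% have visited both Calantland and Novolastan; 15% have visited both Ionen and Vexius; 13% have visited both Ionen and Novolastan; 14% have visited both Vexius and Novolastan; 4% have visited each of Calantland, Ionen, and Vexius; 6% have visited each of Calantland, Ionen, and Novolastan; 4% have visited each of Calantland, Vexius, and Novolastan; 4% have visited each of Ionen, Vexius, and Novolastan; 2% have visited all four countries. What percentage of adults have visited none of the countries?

5%

Apply inclusion-exclusion:
P(at least one) = 43 + 43 + 37 + 39 − 16 − 12 − 13 − 15 − 13 − 14 + 4 + 6 + 4 + 4 − 2 = 95%
P(none) = 100% − 95% = 5%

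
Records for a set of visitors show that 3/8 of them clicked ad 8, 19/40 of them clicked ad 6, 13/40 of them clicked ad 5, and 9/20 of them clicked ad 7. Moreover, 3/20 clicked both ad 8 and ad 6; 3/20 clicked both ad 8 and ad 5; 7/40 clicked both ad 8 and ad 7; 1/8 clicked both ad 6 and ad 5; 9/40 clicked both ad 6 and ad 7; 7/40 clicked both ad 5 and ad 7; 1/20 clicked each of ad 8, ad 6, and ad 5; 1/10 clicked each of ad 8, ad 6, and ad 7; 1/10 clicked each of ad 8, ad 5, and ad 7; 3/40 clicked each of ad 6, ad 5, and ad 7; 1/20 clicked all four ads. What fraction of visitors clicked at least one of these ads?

9/10

By inclusion–exclusion:
P(≥1) = 3/8 + 19/40 + 13/40 + 9/20 − 3/20 − 3/20 − 7/40 − 1/8 − 9/40 − 7/40 + 1/20 + 1/10 + 1/10 + 3/40 − 1/20 = 9/10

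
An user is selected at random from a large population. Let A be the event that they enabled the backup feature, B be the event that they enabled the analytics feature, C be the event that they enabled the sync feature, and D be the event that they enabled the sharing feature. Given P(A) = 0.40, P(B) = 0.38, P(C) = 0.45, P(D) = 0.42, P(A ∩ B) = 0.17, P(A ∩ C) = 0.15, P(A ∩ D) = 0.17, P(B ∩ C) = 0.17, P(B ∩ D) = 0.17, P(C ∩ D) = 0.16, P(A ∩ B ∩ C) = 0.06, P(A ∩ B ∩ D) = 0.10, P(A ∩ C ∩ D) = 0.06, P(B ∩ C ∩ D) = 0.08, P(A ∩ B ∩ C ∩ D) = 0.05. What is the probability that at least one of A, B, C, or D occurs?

0.91

P(A ∪ B ∪ C ∪ D) = 0.40 + 0.38 + 0.45 + 0.42 − 0.17 − 0.15 − 0.17 − 0.17 − 0.17 − 0.16 + 0.06 + 0.10 + 0.06 + 0.08 − 0.05 = 0.91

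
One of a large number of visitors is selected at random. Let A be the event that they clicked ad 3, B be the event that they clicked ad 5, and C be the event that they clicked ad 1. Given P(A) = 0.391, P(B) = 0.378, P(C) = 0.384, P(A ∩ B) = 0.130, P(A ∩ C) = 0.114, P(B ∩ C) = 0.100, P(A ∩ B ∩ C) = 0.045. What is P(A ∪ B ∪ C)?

Using inclusion–exclusion:
P(A ∪ B ∪ C) = 0.391 + 0.378 + 0.384 − 0.130 − 0.114 − 0.100 + 0.045 = 0.854

0.854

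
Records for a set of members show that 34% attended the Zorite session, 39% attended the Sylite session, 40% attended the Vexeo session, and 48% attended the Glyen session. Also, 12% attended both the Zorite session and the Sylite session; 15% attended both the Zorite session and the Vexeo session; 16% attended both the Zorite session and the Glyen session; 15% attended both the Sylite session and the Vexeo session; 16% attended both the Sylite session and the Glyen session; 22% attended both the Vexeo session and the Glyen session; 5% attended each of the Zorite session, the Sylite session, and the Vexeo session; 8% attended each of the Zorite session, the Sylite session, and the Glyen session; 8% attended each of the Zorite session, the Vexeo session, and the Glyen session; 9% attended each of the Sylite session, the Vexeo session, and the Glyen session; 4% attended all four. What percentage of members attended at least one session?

91%

Inclusion–exclusion gives
P(union) = 34 + 39 + 40 + 48 − 12 − 15 − 16 − 15 − 16 − 22 + 5 + 8 + 8 + 9 − 4 = 91%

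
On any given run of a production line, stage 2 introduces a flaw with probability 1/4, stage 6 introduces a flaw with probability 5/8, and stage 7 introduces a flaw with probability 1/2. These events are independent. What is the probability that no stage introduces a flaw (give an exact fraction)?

Independence gives P(none) = ∏(1 − pᵢ).
P(none) = (1 − 1/4) × (1 − 5/8) × (1 − 1/2) = 3/4 × 3/8 × 1/2 = 9/64

9/64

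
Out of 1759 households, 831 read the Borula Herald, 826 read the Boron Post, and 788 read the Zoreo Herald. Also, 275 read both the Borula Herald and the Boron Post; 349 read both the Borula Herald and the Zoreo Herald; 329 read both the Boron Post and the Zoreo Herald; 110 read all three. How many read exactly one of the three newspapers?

N(exactly one) = 831 + 826 + 788 − 2·275 − 2·349 − 2·329 + 3·110 = 869

869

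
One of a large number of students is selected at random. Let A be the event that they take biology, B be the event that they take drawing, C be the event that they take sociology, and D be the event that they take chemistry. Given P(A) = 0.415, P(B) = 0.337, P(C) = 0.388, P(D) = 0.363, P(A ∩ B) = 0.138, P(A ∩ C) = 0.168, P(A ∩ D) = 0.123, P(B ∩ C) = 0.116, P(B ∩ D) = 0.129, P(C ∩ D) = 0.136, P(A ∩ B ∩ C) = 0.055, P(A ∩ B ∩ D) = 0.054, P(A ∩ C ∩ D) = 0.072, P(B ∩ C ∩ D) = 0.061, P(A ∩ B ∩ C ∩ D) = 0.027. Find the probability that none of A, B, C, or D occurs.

P(A ∪ B ∪ C ∪ D) = 0.415 + 0.337 + 0.388 + 0.363 − 0.138 − 0.168 − 0.123 − 0.116 − 0.129 − 0.136 + 0.055 + 0.054 + 0.072 + 0.061 − 0.027 = 0.908
P(none) = 1 − 0.908 = 0.092

0.092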